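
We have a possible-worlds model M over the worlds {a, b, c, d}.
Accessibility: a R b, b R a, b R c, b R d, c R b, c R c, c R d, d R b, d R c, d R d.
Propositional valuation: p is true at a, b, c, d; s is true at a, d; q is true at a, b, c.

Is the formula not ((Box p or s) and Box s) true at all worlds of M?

Let φ = not ((Box p or s) and Box s). Evaluate φ at each world:
  a (successors {b}): φ is true.
  b (successors {a, c, d}): φ is true.
  c (successors {b, c, d}): φ is true.
  d (successors {b, c, d}): φ is true.
For instance, at d:
  At d: (Box p or s) and Box s is false, so not ((Box p or s) and Box s) is true.
    At d: Box p or s is true, Box s is false, so (Box p or s) and Box s is false.
      At d: Box p is true, s is true, so Box p or s is true.
      At d: Box s requires s at every successor {b, c, d}.
        s fails at b, so Box s is false at d.

Yes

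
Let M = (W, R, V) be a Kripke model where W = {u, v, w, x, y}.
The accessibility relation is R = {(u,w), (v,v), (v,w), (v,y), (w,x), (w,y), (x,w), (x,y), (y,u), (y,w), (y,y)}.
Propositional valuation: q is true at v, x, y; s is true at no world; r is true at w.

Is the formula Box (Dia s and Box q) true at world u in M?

At u: Box (Dia s and Box q) requires Dia s and Box q at every successor {w}.
  Dia s and Box q fails at w, so Box (Dia s and Box q) is false at u.
    At w: Dia s is false, Box q is true, so Dia s and Box q is false.
      At w: Dia s requires s at some successor in {x, y}.
        At x: s is false.
        At y: s is false.
      So Dia s is false at w.
      At w: Box q requires q at every successor {x, y}.
        At x: q is true.
        At y: q is true.
      So Box q is true at w.

No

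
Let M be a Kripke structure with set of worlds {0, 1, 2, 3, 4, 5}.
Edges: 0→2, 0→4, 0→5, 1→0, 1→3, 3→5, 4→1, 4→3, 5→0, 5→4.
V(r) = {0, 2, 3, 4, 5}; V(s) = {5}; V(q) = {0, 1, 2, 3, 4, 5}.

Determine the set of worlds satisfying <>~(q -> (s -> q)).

Let φ = <>~(q -> (s -> q)). Evaluate φ at each world:
  0 (successors {2, 4, 5}): φ is false.
  1 (successors {0, 3}): φ is false.
  2 (successors ∅): φ is false.
  3 (successors {5}): φ is false.
  4 (successors {1, 3}): φ is false.
  5 (successors {0, 4}): φ is false.
For instance, at 5:
  At 5: <>~(q -> (s -> q)) requires ~(q -> (s -> q)) at some successor in {0, 4}.
    At 0: ~(q -> (s -> q)) is false.
    At 4: ~(q -> (s -> q)) is false.
  So <>~(q -> (s -> q)) is false at 5.
Satisfying worlds: none.

none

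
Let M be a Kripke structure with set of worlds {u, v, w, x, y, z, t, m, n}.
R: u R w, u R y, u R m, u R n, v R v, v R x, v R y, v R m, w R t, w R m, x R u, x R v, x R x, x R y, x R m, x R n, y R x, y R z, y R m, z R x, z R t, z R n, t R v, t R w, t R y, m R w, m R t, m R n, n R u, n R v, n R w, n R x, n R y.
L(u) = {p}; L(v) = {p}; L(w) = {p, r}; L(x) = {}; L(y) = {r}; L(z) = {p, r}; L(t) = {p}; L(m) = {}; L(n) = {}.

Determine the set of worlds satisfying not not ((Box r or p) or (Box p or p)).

Let φ = not not ((Box r or p) or (Box p or p)). Evaluate φ at each world:
  u (successors {w, y, m, n}): φ is true.
  v (successors {v, x, y, m}): φ is true.
  w (successors {t, m}): φ is true.
  x (successors {u, v, x, y, m, n}): φ is false.
  y (successors {x, z, m}): φ is false.
  z (successors {x, t, n}): φ is true.
  t (successors {v, w, y}): φ is true.
  m (successors {w, t, n}): φ is false.
  n (successors {u, v, w, x, y}): φ is false.
For instance, at n:
  At n: not ((Box r or p) or (Box p or p)) is true, so not not ((Box r or p) or (Box p or p)) is false.
    At n: (Box r or p) or (Box p or p) is false, so not ((Box r or p) or (Box p or p)) is true.
      At n: Box r or p is false, Box p or p is false, so (Box r or p) or (Box p or p) is false.
Satisfying worlds: {u, v, w, z, t}

u, v, w, z, t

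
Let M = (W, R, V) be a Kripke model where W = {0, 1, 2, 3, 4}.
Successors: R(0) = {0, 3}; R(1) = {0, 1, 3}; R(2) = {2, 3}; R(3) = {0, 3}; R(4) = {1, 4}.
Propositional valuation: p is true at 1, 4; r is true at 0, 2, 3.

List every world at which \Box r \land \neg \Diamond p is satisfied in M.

0, 2, 3

Recall that \Box ψ holds at a world iff ψ holds at every accessible world, and \Diamond ψ holds iff ψ holds at some accessible world.
Let φ = \Box r \land \neg \Diamond p. Evaluate φ at each world:
  0 (successors {0, 3}): φ is true.
  1 (successors {0, 1, 3}): φ is false.
  2 (successors {2, 3}): φ is true.
  3 (successors {0, 3}): φ is true.
  4 (successors {1, 4}): φ is false.
For instance, at 1:
  At 1: \Box r is false, \neg \Diamond p is false, so \Box r \land \neg \Diamond p is false.
    At 1: \Box r requires r at every successor {0, 1, 3}.
      r fails at 1, so \Box r is false at 1.
    At 1: \Diamond p is true, so \neg \Diamond p is false.
      At 1: \Diamond p requires p at some successor in {0, 1, 3}.
        p holds at 1, so \Diamond p is true at 1.
Satisfying worlds: {0, 2, 3}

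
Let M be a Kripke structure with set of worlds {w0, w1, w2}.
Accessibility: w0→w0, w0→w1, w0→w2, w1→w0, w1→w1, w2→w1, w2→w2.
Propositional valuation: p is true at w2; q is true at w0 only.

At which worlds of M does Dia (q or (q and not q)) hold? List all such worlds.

Recall that Dia ψ holds at a world iff ψ holds at some accessible world.
Let φ = Dia (q or (q and not q)). Evaluate φ at each world:
  w0 (successors {w0, w1, w2}): φ is true.
  w1 (successors {w0, w1}): φ is true.
  w2 (successors {w1, w2}): φ is false.
For instance, at w2:
  At w2: Dia (q or (q and not q)) requires q or (q and not q) at some successor in {w1, w2}.
    At w1: q or (q and not q) is false.
    At w2: q or (q and not q) is false.
  So Dia (q or (q and not q)) is false at w2.
Satisfying worlds: {w0, w1}

w0, w1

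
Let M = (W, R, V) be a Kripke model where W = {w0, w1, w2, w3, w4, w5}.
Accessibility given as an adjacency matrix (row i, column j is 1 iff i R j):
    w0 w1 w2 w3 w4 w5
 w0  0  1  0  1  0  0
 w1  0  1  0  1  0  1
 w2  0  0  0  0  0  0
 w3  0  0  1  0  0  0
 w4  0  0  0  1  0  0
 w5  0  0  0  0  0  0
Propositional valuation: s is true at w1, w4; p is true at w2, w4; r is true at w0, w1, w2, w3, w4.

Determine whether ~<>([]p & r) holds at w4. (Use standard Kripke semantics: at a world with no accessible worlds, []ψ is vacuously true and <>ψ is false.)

No

At w4: <>([]p & r) is true, so ~<>([]p & r) is false.
  At w4: <>([]p & r) requires []p & r at some successor in {w3}.
    []p & r holds at w3, so <>([]p & r) is true at w4.
      At w3: []p is true, r is true, so []p & r is true.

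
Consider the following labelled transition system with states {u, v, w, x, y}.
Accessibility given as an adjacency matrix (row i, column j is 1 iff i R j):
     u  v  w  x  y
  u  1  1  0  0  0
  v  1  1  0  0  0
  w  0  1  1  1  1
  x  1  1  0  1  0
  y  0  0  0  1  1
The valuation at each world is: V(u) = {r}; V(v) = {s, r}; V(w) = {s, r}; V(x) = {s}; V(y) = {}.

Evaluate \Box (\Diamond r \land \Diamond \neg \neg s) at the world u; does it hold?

At u: \Box (\Diamond r \land \Diamond \neg \neg s) requires \Diamond r \land \Diamond \neg \neg s at every successor {u, v}.
    At u: \Diamond r is true, \Diamond \neg \neg s is true, so \Diamond r \land \Diamond \neg \neg s is true.
      At u: \Diamond r requires r at some successor in {u, v}.
        r holds at u, so \Diamond r is true at u.
      At u: \Diamond \neg \neg s requires \neg \neg s at some successor in {u, v}.
        \neg \neg s holds at v, so \Diamond \neg \neg s is true at u.
    At v: \Diamond r is true, \Diamond \neg \neg s is true, so \Diamond r \land \Diamond \neg \neg s is true.
      At v: \Diamond r requires r at some successor in {u, v}.
        r holds at u, so \Diamond r is true at v.
      At v: \Diamond \neg \neg s requires \neg \neg s at some successor in {u, v}.
        \neg \neg s holds at v, so \Diamond \neg \neg s is true at v.
So \Box (\Diamond r \land \Diamond \neg \neg s) is true at u.

Yes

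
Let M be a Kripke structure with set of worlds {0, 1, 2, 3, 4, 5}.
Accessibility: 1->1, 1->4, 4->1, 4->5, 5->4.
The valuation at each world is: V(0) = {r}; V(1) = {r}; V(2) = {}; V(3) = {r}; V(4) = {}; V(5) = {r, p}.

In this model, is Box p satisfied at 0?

Yes

At 0: no accessible worlds, so Box p holds vacuously.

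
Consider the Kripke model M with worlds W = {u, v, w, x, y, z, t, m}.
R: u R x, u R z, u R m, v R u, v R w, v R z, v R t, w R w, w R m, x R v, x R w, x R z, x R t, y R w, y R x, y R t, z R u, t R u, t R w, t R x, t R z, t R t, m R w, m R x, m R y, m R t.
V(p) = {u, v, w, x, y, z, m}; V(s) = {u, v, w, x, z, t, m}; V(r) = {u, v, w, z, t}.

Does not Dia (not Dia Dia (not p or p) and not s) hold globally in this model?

Recall that Dia ψ holds at a world iff ψ holds at some accessible world.
Let φ = not Dia (not Dia Dia (not p or p) and not s). Evaluate φ at each world:
  u (successors {x, z, m}): φ is true.
  v (successors {u, w, z, t}): φ is true.
  w (successors {w, m}): φ is true.
  x (successors {v, w, z, t}): φ is true.
  y (successors {w, x, t}): φ is true.
  z (successors {u}): φ is true.
  t (successors {u, w, x, z, t}): φ is true.
  m (successors {w, x, y, t}): φ is true.
For instance, at u:
  At u: Dia (not Dia Dia (not p or p) and not s) is false, so not Dia (not Dia Dia (not p or p) and not s) is true.
    At u: Dia (not Dia Dia (not p or p) and not s) requires not Dia Dia (not p or p) and not s at some successor in {x, z, m}.
      At x: not Dia Dia (not p or p) and not s is false.
      At z: not Dia Dia (not p or p) and not s is false.
      At m: not Dia Dia (not p or p) and not s is false.
    So Dia (not Dia Dia (not p or p) and not s) is false at u.

Yes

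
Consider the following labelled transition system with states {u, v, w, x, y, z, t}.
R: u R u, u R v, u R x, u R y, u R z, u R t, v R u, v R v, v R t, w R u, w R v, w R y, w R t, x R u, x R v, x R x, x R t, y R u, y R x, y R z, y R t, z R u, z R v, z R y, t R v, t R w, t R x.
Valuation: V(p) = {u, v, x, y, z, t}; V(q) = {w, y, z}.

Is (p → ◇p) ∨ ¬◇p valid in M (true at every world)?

Yes

Let φ = (p → ◇p) ∨ ¬◇p. Evaluate φ at each world:
  u (successors {u, v, x, y, z, t}): φ is true.
  v (successors {u, v, t}): φ is true.
  w (successors {u, v, y, t}): φ is true.
  x (successors {u, v, x, t}): φ is true.
  y (successors {u, x, z, t}): φ is true.
  z (successors {u, v, y}): φ is true.
  t (successors {v, w, x}): φ is true.
For instance, at u:
  At u: p → ◇p is true, ¬◇p is false, so (p → ◇p) ∨ ¬◇p is true.
    At u: p is true, ◇p is true, so p → ◇p is true.
      At u: ◇p requires p at some successor in {u, v, x, y, z, t}.
        p holds at u, so ◇p is true at u.
    At u: ◇p is true, so ¬◇p is false.
      At u: ◇p requires p at some successor in {u, v, x, y, z, t}.
        p holds at u, so ◇p is true at u.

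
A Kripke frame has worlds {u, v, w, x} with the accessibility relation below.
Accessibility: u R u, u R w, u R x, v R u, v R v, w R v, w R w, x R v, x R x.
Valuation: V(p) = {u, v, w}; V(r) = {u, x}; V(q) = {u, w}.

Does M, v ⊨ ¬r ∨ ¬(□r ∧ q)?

Yes

Recall that □ψ holds at a world iff ψ holds at every accessible world, and ◇ψ holds iff ψ holds at some accessible world.
At v: ¬r is true, ¬(□r ∧ q) is true, so ¬r ∨ ¬(□r ∧ q) is true.
  At v: □r ∧ q is false, so ¬(□r ∧ q) is true.
    At v: □r is false, q is false, so □r ∧ q is false.
      At v: □r requires r at every successor {u, v}.
        r fails at v, so □r is false at v.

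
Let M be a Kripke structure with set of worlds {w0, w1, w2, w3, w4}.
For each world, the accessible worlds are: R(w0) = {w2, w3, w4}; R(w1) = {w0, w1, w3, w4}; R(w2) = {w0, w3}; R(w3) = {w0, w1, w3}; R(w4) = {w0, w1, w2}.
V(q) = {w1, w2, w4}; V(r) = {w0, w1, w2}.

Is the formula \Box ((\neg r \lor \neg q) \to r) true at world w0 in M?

Recall that \Box ψ holds at a world iff ψ holds at every accessible world, and \Diamond ψ holds iff ψ holds at some accessible world.
At w0: \Box ((\neg r \lor \neg q) \to r) requires (\neg r \lor \neg q) \to r at every successor {w2, w3, w4}.
  (\neg r \lor \neg q) \to r fails at w3, so \Box ((\neg r \lor \neg q) \to r) is false at w0.

No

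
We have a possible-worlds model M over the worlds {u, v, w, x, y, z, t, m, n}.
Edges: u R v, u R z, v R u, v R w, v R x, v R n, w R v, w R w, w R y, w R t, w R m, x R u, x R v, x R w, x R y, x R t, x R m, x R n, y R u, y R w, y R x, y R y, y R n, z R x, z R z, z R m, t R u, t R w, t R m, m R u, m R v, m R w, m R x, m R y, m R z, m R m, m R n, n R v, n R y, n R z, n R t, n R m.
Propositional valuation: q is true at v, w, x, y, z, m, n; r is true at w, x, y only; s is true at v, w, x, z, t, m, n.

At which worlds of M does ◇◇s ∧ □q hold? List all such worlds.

u, z

Let φ = ◇◇s ∧ □q. Evaluate φ at each world:
  u (successors {v, z}): φ is true.
  v (successors {u, w, x, n}): φ is false.
  w (successors {v, w, y, t, m}): φ is false.
  x (successors {u, v, w, y, t, m, n}): φ is false.
  y (successors {u, w, x, y, n}): φ is false.
  z (successors {x, z, m}): φ is true.
  t (successors {u, w, m}): φ is false.
  m (successors {u, v, w, x, y, z, m, n}): φ is false.
  n (successors {v, y, z, t, m}): φ is false.
For instance, at m:
  At m: ◇◇s is true, □q is false, so ◇◇s ∧ □q is false.
    At m: ◇◇s requires ◇s at some successor in {u, v, w, x, y, z, m, n}.
      ◇s holds at u, so ◇◇s is true at m.
    At m: □q requires q at every successor {u, v, w, x, y, z, m, n}.
      q fails at u, so □q is false at m.
Satisfying worlds: {u, z}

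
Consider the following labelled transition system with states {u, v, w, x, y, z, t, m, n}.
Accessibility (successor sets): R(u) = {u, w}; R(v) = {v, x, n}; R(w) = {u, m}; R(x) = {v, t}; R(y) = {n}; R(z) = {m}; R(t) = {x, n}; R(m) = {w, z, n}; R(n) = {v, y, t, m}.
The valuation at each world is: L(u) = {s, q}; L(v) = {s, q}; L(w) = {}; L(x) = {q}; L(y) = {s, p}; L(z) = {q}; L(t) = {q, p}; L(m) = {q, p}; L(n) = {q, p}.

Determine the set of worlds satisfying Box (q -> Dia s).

u, v, y, t

Let φ = Box (q -> Dia s). Evaluate φ at each world:
  u (successors {u, w}): φ is true.
  v (successors {v, x, n}): φ is true.
  w (successors {u, m}): φ is false.
  x (successors {v, t}): φ is false.
  y (successors {n}): φ is true.
  z (successors {m}): φ is false.
  t (successors {x, n}): φ is true.
  m (successors {w, z, n}): φ is false.
  n (successors {v, y, t, m}): φ is false.
For instance, at u:
  At u: Box (q -> Dia s) requires q -> Dia s at every successor {u, w}.
      At u: q is true, Dia s is true, so q -> Dia s is true.
      At w: q is false, Dia s is true, so q -> Dia s is true.
  So Box (q -> Dia s) is true at u.
Satisfying worlds: {u, v, y, t}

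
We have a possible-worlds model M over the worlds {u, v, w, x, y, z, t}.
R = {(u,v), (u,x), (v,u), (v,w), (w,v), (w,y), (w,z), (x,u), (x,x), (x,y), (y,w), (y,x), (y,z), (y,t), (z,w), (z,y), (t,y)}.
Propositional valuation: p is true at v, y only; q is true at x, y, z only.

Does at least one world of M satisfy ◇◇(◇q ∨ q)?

Let φ = ◇◇(◇q ∨ q). Evaluate φ at each world:
  u (successors {v, x}): φ is true.
  v (successors {u, w}): φ is true.
  w (successors {v, y, z}): φ is true.
  x (successors {u, x, y}): φ is true.
  y (successors {w, x, z, t}): φ is true.
  z (successors {w, y}): φ is true.
  t (successors {y}): φ is true.
Detail at u (witness):
  At u: ◇◇(◇q ∨ q) requires ◇(◇q ∨ q) at some successor in {v, x}.
    ◇(◇q ∨ q) holds at v, so ◇◇(◇q ∨ q) is true at u.
      At v: ◇(◇q ∨ q) requires ◇q ∨ q at some successor in {u, w}.
        ◇q ∨ q holds at u, so ◇(◇q ∨ q) is true at v.

Yes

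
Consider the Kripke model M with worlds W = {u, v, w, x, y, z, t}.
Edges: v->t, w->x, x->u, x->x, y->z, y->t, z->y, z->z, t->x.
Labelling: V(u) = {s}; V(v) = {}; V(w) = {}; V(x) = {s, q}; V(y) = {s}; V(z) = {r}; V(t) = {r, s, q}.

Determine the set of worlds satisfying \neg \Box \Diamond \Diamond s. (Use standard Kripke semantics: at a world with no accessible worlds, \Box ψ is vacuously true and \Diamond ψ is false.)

x

Recall that \Box ψ holds at a world iff ψ holds at every accessible world, and \Diamond ψ holds iff ψ holds at some accessible world.
Let φ = \neg \Box \Diamond \Diamond s. Evaluate φ at each world:
  u (successors ∅): φ is false.
  v (successors {t}): φ is false.
  w (successors {x}): φ is false.
  x (successors {u, x}): φ is true.
  y (successors {z, t}): φ is false.
  z (successors {y, z}): φ is false.
  t (successors {x}): φ is false.
For instance, at x:
  At x: \Box \Diamond \Diamond s is false, so \neg \Box \Diamond \Diamond s is true.
    At x: \Box \Diamond \Diamond s requires \Diamond \Diamond s at every successor {u, x}.
      \Diamond \Diamond s fails at u, so \Box \Diamond \Diamond s is false at x.
Satisfying worlds: {x}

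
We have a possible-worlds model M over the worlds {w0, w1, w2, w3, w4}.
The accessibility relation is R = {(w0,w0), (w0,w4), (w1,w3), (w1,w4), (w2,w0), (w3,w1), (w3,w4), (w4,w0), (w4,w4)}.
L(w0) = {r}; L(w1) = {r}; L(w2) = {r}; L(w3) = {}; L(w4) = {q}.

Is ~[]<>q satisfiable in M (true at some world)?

Let φ = ~[]<>q. Evaluate φ at each world:
  w0 (successors {w0, w4}): φ is false.
  w1 (successors {w3, w4}): φ is false.
  w2 (successors {w0}): φ is false.
  w3 (successors {w1, w4}): φ is false.
  w4 (successors {w0, w4}): φ is false.
For instance, at w3:
  At w3: []<>q is true, so ~[]<>q is false.
    At w3: []<>q requires <>q at every successor {w1, w4}.
      At w1: <>q is true.
      At w4: <>q is true.
    So []<>q is true at w3.

No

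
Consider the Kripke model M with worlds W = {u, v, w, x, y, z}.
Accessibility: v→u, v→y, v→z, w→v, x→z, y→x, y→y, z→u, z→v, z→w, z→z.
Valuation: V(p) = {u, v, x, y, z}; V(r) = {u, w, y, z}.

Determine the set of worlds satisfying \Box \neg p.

Recall that \Box ψ holds at a world iff ψ holds at every accessible world, and \Diamond ψ holds iff ψ holds at some accessible world.
Let φ = \Box \neg p. Evaluate φ at each world:
  u (successors ∅): φ is true.
  v (successors {u, y, z}): φ is false.
  w (successors {v}): φ is false.
  x (successors {z}): φ is false.
  y (successors {x, y}): φ is false.
  z (successors {u, v, w, z}): φ is false.
For instance, at x:
  At x: \Box \neg p requires \neg p at every successor {z}.
    \neg p fails at z, so \Box \neg p is false at x.
Satisfying worlds: {u}

u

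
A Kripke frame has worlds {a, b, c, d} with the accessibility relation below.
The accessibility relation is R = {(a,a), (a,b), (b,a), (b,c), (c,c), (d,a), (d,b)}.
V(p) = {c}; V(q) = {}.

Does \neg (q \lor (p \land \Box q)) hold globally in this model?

Yes

Recall that \Box ψ holds at a world iff ψ holds at every accessible world, and \Diamond ψ holds iff ψ holds at some accessible world.
Let φ = \neg (q \lor (p \land \Box q)). Evaluate φ at each world:
  a (successors {a, b}): φ is true.
  b (successors {a, c}): φ is true.
  c (successors {c}): φ is true.
  d (successors {a, b}): φ is true.
For instance, at d:
  At d: q \lor (p \land \Box q) is false, so \neg (q \lor (p \land \Box q)) is true.
    At d: q is false, p \land \Box q is false, so q \lor (p \land \Box q) is false.
      At d: p is false, \Box q is false, so p \land \Box q is false.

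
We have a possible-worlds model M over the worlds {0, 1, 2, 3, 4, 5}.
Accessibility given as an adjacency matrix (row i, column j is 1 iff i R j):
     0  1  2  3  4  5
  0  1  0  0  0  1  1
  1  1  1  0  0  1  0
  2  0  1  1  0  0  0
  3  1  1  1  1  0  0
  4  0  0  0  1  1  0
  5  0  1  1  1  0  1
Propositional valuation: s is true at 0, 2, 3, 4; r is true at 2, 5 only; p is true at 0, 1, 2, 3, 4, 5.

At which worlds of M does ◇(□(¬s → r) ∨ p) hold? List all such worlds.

Let φ = ◇(□(¬s → r) ∨ p). Evaluate φ at each world:
  0 (successors {0, 4, 5}): φ is true.
  1 (successors {0, 1, 4}): φ is true.
  2 (successors {1, 2}): φ is true.
  3 (successors {0, 1, 2, 3}): φ is true.
  4 (successors {3, 4}): φ is true.
  5 (successors {1, 2, 3, 5}): φ is true.
For instance, at 5:
  At 5: ◇(□(¬s → r) ∨ p) requires □(¬s → r) ∨ p at some successor in {1, 2, 3, 5}.
    □(¬s → r) ∨ p holds at 1, so ◇(□(¬s → r) ∨ p) is true at 5.
      At 1: □(¬s → r) is false, p is true, so □(¬s → r) ∨ p is true.
Satisfying worlds: {0, 1, 2, 3, 4, 5}

0, 1, 2, 3, 4, 5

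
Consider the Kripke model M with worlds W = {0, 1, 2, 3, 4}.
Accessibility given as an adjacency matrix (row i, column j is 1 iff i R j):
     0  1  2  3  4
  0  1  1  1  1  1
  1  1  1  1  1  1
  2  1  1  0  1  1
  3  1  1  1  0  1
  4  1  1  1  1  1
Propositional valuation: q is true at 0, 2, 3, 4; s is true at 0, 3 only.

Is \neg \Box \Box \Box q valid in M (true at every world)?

Yes

Let φ = \neg \Box \Box \Box q. Evaluate φ at each world:
  0 (successors {0, 1, 2, 3, 4}): φ is true.
  1 (successors {0, 1, 2, 3, 4}): φ is true.
  2 (successors {0, 1, 3, 4}): φ is true.
  3 (successors {0, 1, 2, 4}): φ is true.
  4 (successors {0, 1, 2, 3, 4}): φ is true.
For instance, at 2:
  At 2: \Box \Box \Box q is false, so \neg \Box \Box \Box q is true.
    At 2: \Box \Box \Box q requires \Box \Box q at every successor {0, 1, 3, 4}.
      \Box \Box q fails at 0, so \Box \Box \Box q is false at 2.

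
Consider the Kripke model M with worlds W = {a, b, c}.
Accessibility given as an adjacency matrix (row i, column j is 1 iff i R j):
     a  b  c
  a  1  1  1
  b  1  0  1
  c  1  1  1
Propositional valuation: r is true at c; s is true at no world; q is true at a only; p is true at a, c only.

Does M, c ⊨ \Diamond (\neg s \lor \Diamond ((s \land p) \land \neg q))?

Yes

At c: \Diamond (\neg s \lor \Diamond ((s \land p) \land \neg q)) requires \neg s \lor \Diamond ((s \land p) \land \neg q) at some successor in {a, b, c}.
  \neg s \lor \Diamond ((s \land p) \land \neg q) holds at a, so \Diamond (\neg s \lor \Diamond ((s \land p) \land \neg q)) is true at c.
    At a: \neg s is true, \Diamond ((s \land p) \land \neg q) is false, so \neg s \lor \Diamond ((s \land p) \land \neg q) is true.
      At a: \Diamond ((s \land p) \land \neg q) requires (s \land p) \land \neg q at some successor in {a, b, c}.
        At a: (s \land p) \land \neg q is false.
        At b: (s \land p) \land \neg q is false.
        At c: (s \land p) \land \neg q is false.
      So \Diamond ((s \land p) \land \neg q) is false at a.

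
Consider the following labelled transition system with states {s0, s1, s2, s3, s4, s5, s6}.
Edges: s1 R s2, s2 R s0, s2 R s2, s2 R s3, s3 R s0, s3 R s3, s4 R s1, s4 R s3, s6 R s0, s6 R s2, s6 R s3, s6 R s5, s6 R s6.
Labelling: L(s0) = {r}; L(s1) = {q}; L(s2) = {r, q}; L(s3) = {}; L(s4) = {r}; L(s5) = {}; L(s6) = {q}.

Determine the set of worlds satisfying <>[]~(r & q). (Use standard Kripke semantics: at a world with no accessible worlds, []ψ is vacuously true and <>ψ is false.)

Recall that []ψ holds at a world iff ψ holds at every accessible world, and <>ψ holds iff ψ holds at some accessible world.
Let φ = <>[]~(r & q). Evaluate φ at each world:
  s0 (successors ∅): φ is false.
  s1 (successors {s2}): φ is false.
  s2 (successors {s0, s2, s3}): φ is true.
  s3 (successors {s0, s3}): φ is true.
  s4 (successors {s1, s3}): φ is true.
  s5 (successors ∅): φ is false.
  s6 (successors {s0, s2, s3, s5, s6}): φ is true.
For instance, at s2:
  At s2: <>[]~(r & q) requires []~(r & q) at some successor in {s0, s2, s3}.
    []~(r & q) holds at s0, so <>[]~(r & q) is true at s2.
      At s0: no accessible worlds, so []~(r & q) holds vacuously.
Satisfying worlds: {s2, s3, s4, s6}

s2, s3, s4, s6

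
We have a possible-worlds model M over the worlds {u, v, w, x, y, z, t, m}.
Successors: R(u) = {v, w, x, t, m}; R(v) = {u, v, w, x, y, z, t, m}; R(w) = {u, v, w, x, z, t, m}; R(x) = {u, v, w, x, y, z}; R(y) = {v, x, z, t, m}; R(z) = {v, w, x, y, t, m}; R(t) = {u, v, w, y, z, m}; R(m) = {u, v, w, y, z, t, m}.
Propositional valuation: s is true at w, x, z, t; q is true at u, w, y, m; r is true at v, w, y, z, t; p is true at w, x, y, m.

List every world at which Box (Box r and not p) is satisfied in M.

none

Let φ = Box (Box r and not p). Evaluate φ at each world:
  u (successors {v, w, x, t, m}): φ is false.
  v (successors {u, v, w, x, y, z, t, m}): φ is false.
  w (successors {u, v, w, x, z, t, m}): φ is false.
  x (successors {u, v, w, x, y, z}): φ is false.
  y (successors {v, x, z, t, m}): φ is false.
  z (successors {v, w, x, y, t, m}): φ is false.
  t (successors {u, v, w, y, z, m}): φ is false.
  m (successors {u, v, w, y, z, t, m}): φ is false.
For instance, at z:
  At z: Box (Box r and not p) requires Box r and not p at every successor {v, w, x, y, t, m}.
    Box r and not p fails at v, so Box (Box r and not p) is false at z.
      At v: Box r is false, not p is true, so Box r and not p is false.
Satisfying worlds: none.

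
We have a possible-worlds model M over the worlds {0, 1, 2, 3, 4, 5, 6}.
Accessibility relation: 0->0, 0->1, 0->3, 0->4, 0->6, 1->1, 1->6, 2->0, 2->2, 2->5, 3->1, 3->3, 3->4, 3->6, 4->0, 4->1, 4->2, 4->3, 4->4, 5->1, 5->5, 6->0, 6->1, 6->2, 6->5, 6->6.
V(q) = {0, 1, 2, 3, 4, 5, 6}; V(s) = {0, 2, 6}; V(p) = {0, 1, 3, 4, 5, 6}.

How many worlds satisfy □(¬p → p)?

4

Let φ = □(¬p → p). Evaluate φ at each world:
  0 (successors {0, 1, 3, 4, 6}): φ is true.
  1 (successors {1, 6}): φ is true.
  2 (successors {0, 2, 5}): φ is false.
  3 (successors {1, 3, 4, 6}): φ is true.
  4 (successors {0, 1, 2, 3, 4}): φ is false.
  5 (successors {1, 5}): φ is true.
  6 (successors {0, 1, 2, 5, 6}): φ is false.
For instance, at 3:
  At 3: □(¬p → p) requires ¬p → p at every successor {1, 3, 4, 6}.
    At 1: ¬p → p is true.
    At 3: ¬p → p is true.
    At 4: ¬p → p is true.
    At 6: ¬p → p is true.
  So □(¬p → p) is true at 3.
Satisfying worlds: {0, 1, 3, 5}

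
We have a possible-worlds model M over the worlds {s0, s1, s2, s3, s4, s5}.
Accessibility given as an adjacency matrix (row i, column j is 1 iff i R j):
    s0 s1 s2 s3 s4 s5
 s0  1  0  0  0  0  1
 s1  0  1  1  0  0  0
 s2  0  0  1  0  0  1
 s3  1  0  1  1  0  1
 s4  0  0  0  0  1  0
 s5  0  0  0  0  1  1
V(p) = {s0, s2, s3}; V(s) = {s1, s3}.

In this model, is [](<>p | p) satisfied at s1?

At s1: [](<>p | p) requires <>p | p at every successor {s1, s2}.
    At s1: <>p is true, p is false, so <>p | p is true.
      At s1: <>p requires p at some successor in {s1, s2}.
        p holds at s2, so <>p is true at s1.
    At s2: <>p is true, p is true, so <>p | p is true.
      At s2: <>p requires p at some successor in {s2, s5}.
        p holds at s2, so <>p is true at s2.
So [](<>p | p) is true at s1.

Yes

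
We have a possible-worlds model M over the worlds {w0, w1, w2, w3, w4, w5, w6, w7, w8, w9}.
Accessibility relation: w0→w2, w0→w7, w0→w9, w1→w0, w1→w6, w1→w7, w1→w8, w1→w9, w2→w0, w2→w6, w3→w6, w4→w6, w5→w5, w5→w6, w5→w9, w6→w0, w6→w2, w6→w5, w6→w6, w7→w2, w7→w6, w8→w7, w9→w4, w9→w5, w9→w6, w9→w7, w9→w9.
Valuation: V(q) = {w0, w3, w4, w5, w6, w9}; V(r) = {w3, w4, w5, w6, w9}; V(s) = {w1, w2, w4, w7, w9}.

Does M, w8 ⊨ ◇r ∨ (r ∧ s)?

No

Recall that ◇ψ holds at a world iff ψ holds at some accessible world.
At w8: ◇r is false, r ∧ s is false, so ◇r ∨ (r ∧ s) is false.
  At w8: ◇r requires r at some successor in {w7}.
    At w7: r is false.
  So ◇r is false at w8.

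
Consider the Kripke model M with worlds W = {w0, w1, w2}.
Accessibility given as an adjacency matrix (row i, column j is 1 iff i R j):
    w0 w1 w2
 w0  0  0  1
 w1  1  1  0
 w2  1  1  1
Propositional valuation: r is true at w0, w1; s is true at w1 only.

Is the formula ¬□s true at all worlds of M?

Let φ = ¬□s. Evaluate φ at each world:
  w0 (successors {w2}): φ is true.
  w1 (successors {w0, w1}): φ is true.
  w2 (successors {w0, w1, w2}): φ is true.
For instance, at w2:
  At w2: □s is false, so ¬□s is true.
    At w2: □s requires s at every successor {w0, w1, w2}.
      s fails at w0, so □s is false at w2.

Yes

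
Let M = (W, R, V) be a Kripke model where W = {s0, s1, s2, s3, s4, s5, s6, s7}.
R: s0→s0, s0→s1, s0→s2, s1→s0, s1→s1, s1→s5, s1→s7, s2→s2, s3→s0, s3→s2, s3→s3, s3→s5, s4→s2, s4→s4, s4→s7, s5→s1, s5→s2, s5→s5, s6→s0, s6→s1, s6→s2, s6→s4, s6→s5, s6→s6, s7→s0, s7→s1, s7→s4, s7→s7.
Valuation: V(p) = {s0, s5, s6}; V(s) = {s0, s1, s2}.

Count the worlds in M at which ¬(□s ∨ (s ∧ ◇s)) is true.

Recall that □ψ holds at a world iff ψ holds at every accessible world, and ◇ψ holds iff ψ holds at some accessible world.
Let φ = ¬(□s ∨ (s ∧ ◇s)). Evaluate φ at each world:
  s0 (successors {s0, s1, s2}): φ is false.
  s1 (successors {s0, s1, s5, s7}): φ is false.
  s2 (successors {s2}): φ is false.
  s3 (successors {s0, s2, s3, s5}): φ is true.
  s4 (successors {s2, s4, s7}): φ is true.
  s5 (successors {s1, s2, s5}): φ is true.
  s6 (successors {s0, s1, s2, s4, s5, s6}): φ is true.
  s7 (successors {s0, s1, s4, s7}): φ is true.
For instance, at s5:
  At s5: □s ∨ (s ∧ ◇s) is false, so ¬(□s ∨ (s ∧ ◇s)) is true.
    At s5: □s is false, s ∧ ◇s is false, so □s ∨ (s ∧ ◇s) is false.
      At s5: □s requires s at every successor {s1, s2, s5}.
        s fails at s5, so □s is false at s5.
      At s5: s is false, ◇s is true, so s ∧ ◇s is false.
Satisfying worlds: {s3, s4, s5, s6, s7}

5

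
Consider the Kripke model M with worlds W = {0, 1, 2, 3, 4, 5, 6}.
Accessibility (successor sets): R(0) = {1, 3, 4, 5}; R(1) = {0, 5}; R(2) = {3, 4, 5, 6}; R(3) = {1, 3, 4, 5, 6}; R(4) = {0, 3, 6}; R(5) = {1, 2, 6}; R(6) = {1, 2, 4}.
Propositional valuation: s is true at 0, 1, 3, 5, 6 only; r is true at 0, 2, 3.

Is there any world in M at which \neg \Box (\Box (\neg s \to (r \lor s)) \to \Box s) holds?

Let φ = \neg \Box (\Box (\neg s \to (r \lor s)) \to \Box s). Evaluate φ at each world:
  0 (successors {1, 3, 4, 5}): φ is true.
  1 (successors {0, 5}): φ is true.
  2 (successors {3, 4, 5, 6}): φ is true.
  3 (successors {1, 3, 4, 5, 6}): φ is true.
  4 (successors {0, 3, 6}): φ is false.
  5 (successors {1, 2, 6}): φ is false.
  6 (successors {1, 2, 4}): φ is false.
Detail at 0 (witness):
  At 0: \Box (\Box (\neg s \to (r \lor s)) \to \Box s) is false, so \neg \Box (\Box (\neg s \to (r \lor s)) \to \Box s) is true.
    At 0: \Box (\Box (\neg s \to (r \lor s)) \to \Box s) requires \Box (\neg s \to (r \lor s)) \to \Box s at every successor {1, 3, 4, 5}.
      \Box (\neg s \to (r \lor s)) \to \Box s fails at 5, so \Box (\Box (\neg s \to (r \lor s)) \to \Box s) is false at 0.

Yes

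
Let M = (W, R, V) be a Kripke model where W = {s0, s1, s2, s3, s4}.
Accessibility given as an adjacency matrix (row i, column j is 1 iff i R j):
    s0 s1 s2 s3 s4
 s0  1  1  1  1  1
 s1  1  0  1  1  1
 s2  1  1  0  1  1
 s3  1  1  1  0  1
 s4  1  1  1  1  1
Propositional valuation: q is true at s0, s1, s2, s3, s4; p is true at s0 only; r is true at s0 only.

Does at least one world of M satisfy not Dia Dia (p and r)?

Let φ = not Dia Dia (p and r). Evaluate φ at each world:
  s0 (successors {s0, s1, s2, s3, s4}): φ is false.
  s1 (successors {s0, s2, s3, s4}): φ is false.
  s2 (successors {s0, s1, s3, s4}): φ is false.
  s3 (successors {s0, s1, s2, s4}): φ is false.
  s4 (successors {s0, s1, s2, s3, s4}): φ is false.
For instance, at s2:
  At s2: Dia Dia (p and r) is true, so not Dia Dia (p and r) is false.
    At s2: Dia Dia (p and r) requires Dia (p and r) at some successor in {s0, s1, s3, s4}.
      Dia (p and r) holds at s0, so Dia Dia (p and r) is true at s2.

No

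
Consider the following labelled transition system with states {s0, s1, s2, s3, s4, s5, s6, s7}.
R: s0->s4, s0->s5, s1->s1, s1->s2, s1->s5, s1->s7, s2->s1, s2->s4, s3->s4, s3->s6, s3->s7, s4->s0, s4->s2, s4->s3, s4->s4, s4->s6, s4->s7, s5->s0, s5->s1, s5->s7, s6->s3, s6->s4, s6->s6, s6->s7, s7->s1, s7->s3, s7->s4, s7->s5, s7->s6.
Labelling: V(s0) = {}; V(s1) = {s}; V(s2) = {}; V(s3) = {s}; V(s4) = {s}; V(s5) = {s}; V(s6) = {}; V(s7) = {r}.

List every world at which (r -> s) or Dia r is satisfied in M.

Let φ = (r -> s) or Dia r. Evaluate φ at each world:
  s0 (successors {s4, s5}): φ is true.
  s1 (successors {s1, s2, s5, s7}): φ is true.
  s2 (successors {s1, s4}): φ is true.
  s3 (successors {s4, s6, s7}): φ is true.
  s4 (successors {s0, s2, s3, s4, s6, s7}): φ is true.
  s5 (successors {s0, s1, s7}): φ is true.
  s6 (successors {s3, s4, s6, s7}): φ is true.
  s7 (successors {s1, s3, s4, s5, s6}): φ is false.
For instance, at s1:
  At s1: r -> s is true, Dia r is true, so (r -> s) or Dia r is true.
    At s1: Dia r requires r at some successor in {s1, s2, s5, s7}.
      r holds at s7, so Dia r is true at s1.
Satisfying worlds: {s0, s1, s2, s3, s4, s5, s6}

s0, s1, s2, s3, s4, s5, s6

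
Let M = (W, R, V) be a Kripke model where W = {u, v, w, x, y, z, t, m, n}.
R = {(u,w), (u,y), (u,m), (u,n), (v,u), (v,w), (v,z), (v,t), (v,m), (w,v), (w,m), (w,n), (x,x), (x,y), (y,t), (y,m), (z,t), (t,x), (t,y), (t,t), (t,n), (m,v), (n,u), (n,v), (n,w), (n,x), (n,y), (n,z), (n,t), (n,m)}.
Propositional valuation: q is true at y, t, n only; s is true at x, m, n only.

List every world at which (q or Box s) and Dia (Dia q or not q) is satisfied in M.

y, t, n

Let φ = (q or Box s) and Dia (Dia q or not q). Evaluate φ at each world:
  u (successors {w, y, m, n}): φ is false.
  v (successors {u, w, z, t, m}): φ is false.
  w (successors {v, m, n}): φ is false.
  x (successors {x, y}): φ is false.
  y (successors {t, m}): φ is true.
  z (successors {t}): φ is false.
  t (successors {x, y, t, n}): φ is true.
  m (successors {v}): φ is false.
  n (successors {u, v, w, x, y, z, t, m}): φ is true.
For instance, at v:
  At v: q or Box s is false, Dia (Dia q or not q) is true, so (q or Box s) and Dia (Dia q or not q) is false.
    At v: q is false, Box s is false, so q or Box s is false.
      At v: Box s requires s at every successor {u, w, z, t, m}.
        s fails at u, so Box s is false at v.
    At v: Dia (Dia q or not q) requires Dia q or not q at some successor in {u, w, z, t, m}.
      Dia q or not q holds at u, so Dia (Dia q or not q) is true at v.
Satisfying worlds: {y, t, n}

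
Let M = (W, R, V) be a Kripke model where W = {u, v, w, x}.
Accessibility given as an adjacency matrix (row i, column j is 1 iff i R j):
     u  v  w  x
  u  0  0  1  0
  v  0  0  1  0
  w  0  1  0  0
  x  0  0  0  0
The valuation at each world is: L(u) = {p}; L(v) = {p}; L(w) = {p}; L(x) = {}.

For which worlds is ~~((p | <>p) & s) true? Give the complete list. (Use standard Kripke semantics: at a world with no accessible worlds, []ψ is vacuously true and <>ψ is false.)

Let φ = ~~((p | <>p) & s). Evaluate φ at each world:
  u (successors {w}): φ is false.
  v (successors {w}): φ is false.
  w (successors {v}): φ is false.
  x (successors ∅): φ is false.
For instance, at v:
  At v: ~((p | <>p) & s) is true, so ~~((p | <>p) & s) is false.
    At v: (p | <>p) & s is false, so ~((p | <>p) & s) is true.
      At v: p | <>p is true, s is false, so (p | <>p) & s is false.
Satisfying worlds: none.

none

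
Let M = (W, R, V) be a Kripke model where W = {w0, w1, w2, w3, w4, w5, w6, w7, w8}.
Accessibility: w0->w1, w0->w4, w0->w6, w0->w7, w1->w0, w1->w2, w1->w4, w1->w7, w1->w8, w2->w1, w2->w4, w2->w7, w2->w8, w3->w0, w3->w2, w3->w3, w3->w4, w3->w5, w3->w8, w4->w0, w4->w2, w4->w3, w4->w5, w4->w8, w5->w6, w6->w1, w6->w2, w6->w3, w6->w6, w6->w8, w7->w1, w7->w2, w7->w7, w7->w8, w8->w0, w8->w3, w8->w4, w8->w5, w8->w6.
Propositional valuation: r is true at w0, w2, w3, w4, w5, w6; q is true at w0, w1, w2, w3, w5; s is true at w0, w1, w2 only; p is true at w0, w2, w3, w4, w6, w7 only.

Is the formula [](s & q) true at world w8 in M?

At w8: [](s & q) requires s & q at every successor {w0, w3, w4, w5, w6}.
  s & q fails at w3, so [](s & q) is false at w8.

No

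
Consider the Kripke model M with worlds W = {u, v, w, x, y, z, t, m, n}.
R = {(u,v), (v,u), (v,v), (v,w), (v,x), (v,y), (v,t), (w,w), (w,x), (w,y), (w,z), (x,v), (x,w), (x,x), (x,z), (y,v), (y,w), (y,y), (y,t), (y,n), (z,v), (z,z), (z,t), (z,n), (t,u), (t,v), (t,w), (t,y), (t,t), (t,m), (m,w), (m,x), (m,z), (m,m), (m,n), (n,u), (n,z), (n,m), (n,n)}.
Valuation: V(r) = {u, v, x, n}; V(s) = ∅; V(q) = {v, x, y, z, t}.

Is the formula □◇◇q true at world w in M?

At w: □◇◇q requires ◇◇q at every successor {w, x, y, z}.
  At w: ◇◇q is true.
  At x: ◇◇q is true.
  At y: ◇◇q is true.
  At z: ◇◇q is true.
So □◇◇q is true at w.

Yes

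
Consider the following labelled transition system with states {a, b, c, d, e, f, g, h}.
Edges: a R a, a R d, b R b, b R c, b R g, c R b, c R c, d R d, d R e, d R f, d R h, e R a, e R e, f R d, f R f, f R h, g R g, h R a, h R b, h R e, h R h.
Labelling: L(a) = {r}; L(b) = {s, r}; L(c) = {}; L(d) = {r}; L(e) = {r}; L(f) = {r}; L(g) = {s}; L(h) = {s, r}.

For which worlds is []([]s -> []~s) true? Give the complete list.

a, c, d, e, f, h

Recall that []ψ holds at a world iff ψ holds at every accessible world, and <>ψ holds iff ψ holds at some accessible world.
Let φ = []([]s -> []~s). Evaluate φ at each world:
  a (successors {a, d}): φ is true.
  b (successors {b, c, g}): φ is false.
  c (successors {b, c}): φ is true.
  d (successors {d, e, f, h}): φ is true.
  e (successors {a, e}): φ is true.
  f (successors {d, f, h}): φ is true.
  g (successors {g}): φ is false.
  h (successors {a, b, e, h}): φ is true.
For instance, at e:
  At e: []([]s -> []~s) requires []s -> []~s at every successor {a, e}.
      At a: []s is false, []~s is true, so []s -> []~s is true.
      At e: []s is false, []~s is true, so []s -> []~s is true.
  So []([]s -> []~s) is true at e.
Satisfying worlds: {a, c, d, e, f, h}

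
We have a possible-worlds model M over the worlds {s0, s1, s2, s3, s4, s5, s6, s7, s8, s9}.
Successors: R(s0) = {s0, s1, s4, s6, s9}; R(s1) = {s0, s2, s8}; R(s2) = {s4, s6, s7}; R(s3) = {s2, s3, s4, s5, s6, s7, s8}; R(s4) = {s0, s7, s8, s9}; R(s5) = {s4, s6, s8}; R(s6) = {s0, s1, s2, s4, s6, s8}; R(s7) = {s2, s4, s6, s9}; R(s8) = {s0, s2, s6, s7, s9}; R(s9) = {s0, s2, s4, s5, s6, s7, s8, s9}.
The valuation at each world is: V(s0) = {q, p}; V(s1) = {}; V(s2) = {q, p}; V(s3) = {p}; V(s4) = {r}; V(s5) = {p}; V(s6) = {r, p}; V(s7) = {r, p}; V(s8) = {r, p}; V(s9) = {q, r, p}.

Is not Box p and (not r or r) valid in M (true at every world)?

Recall that Box ψ holds at a world iff ψ holds at every accessible world, and Dia ψ holds iff ψ holds at some accessible world.
Let φ = not Box p and (not r or r). Evaluate φ at each world:
  s0 (successors {s0, s1, s4, s6, s9}): φ is true.
  s1 (successors {s0, s2, s8}): φ is false.
  s2 (successors {s4, s6, s7}): φ is true.
  s3 (successors {s2, s3, s4, s5, s6, s7, s8}): φ is true.
  s4 (successors {s0, s7, s8, s9}): φ is false.
  s5 (successors {s4, s6, s8}): φ is true.
  s6 (successors {s0, s1, s2, s4, s6, s8}): φ is true.
  s7 (successors {s2, s4, s6, s9}): φ is true.
  s8 (successors {s0, s2, s6, s7, s9}): φ is false.
  s9 (successors {s0, s2, s4, s5, s6, s7, s8, s9}): φ is true.
Detail at s1 (counterexample):
  At s1: not Box p is false, not r or r is true, so not Box p and (not r or r) is false.
    At s1: Box p is true, so not Box p is false.
      At s1: Box p requires p at every successor {s0, s2, s8}.
        At s0: p is true.
        At s2: p is true.
        At s8: p is true.
      So Box p is true at s1.

No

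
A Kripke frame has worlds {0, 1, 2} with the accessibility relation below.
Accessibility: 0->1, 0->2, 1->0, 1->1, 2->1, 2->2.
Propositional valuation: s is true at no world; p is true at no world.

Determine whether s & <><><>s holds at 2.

No

Recall that <>ψ holds at a world iff ψ holds at some accessible world.
At 2: s is false, <><><>s is false, so s & <><><>s is false.
  At 2: <><><>s requires <><>s at some successor in {1, 2}.
    At 1: <><>s is false.
    At 2: <><>s is false.
  So <><><>s is false at 2.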